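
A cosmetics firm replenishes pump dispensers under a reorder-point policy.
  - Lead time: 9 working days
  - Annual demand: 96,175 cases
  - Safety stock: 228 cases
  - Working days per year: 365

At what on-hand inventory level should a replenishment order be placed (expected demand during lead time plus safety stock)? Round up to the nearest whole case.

2,600 cases

Daily demand d = 96,175 / 365 = 263.493 cases/day
Demand during lead time = 263.493 × 9 = 2,371.44
Reorder point = 2,371.44 + 228 = 2,599.44 → round up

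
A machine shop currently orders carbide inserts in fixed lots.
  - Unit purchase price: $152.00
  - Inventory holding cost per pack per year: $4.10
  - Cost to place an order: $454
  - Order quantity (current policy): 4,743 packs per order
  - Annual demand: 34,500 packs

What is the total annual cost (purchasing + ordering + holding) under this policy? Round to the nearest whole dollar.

Orders/yr = 34,500/4,743 = 7.274; ordering cost = 7.274 × $454 = $3,302.34
Average inventory = 4,743/2 = 2371.5; holding cost = 2371.5 × $4.1 = $9,723.15
Purchase cost = D·C = 34,500 × 152 = $5,244,000.00
Total = $3,302.34 + $9,723.15 + $5,244,000.00 = $5,257,025.49

$5,257,025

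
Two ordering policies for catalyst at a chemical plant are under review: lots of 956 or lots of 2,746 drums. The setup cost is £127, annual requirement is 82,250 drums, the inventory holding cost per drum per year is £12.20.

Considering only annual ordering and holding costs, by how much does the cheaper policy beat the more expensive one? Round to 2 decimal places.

Annual cost at Q: ordering D·S/Q plus holding Q·H/2.
TC(956) = (82,250/956)×127 + (956/2)×12.2 = £16,758.12
TC(2,746) = (82,250/2,746)×127 + (2,746/2)×12.2 = £20,554.59
Cheaper: Q = 956.  Difference = £3,796.47

£3,796.47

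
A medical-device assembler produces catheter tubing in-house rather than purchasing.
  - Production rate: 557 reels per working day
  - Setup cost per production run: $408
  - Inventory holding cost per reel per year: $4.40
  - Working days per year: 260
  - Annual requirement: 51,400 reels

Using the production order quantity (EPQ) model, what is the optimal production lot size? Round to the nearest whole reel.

d = 51,400/260 = 197.6923 reels/day;  effective holding cost H(1 − d/p) = 4.4·(1 − 197.6923/557) = 2.83834
Q* = √(2DS / H_eff) = √(2·51,400·408 / 2.83834) ≈ 3,844.10

3,844 reels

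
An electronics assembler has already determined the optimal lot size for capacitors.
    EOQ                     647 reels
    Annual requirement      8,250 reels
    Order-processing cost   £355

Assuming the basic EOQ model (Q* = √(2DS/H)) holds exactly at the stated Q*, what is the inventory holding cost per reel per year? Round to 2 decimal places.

EOQ relation: Q² = 2DS/H, so rearrange for the unknown.
H = 2DS / Q² = 2 × 8,250 × 355 / 647² = 13.9928

£13.99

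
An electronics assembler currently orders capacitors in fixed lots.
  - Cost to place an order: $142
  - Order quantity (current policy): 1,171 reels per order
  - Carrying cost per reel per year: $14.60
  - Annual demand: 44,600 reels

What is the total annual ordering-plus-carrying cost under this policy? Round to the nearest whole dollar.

Orders/yr = 44,600/1,171 = 38.087; ordering cost = 38.087 × $142 = $5,408.37
Average inventory = 1,171/2 = 585.5; holding cost = 585.5 × $14.6 = $8,548.30
Total = $5,408.37 + $8,548.30 = $13,956.67

$13,957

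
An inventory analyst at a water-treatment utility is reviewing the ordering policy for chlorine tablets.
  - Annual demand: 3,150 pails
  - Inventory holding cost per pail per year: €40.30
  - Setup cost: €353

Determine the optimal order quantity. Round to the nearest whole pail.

235 pails

2DS/H = 2·3,150·353/40.3 = 55,183.62
EOQ = √55,183.62 ≈ 234.91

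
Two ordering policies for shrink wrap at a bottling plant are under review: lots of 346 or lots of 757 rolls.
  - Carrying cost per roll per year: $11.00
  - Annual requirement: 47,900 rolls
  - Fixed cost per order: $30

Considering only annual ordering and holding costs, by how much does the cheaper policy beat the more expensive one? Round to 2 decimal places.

For each Q, cost = (D/Q)·S + (Q/2)·H.
TC(346) = (47,900/346)×30 + (346/2)×11 = $6,056.18
TC(757) = (47,900/757)×30 + (757/2)×11 = $6,061.78
Cheaper: Q = 346.  Difference = $5.60

$5.60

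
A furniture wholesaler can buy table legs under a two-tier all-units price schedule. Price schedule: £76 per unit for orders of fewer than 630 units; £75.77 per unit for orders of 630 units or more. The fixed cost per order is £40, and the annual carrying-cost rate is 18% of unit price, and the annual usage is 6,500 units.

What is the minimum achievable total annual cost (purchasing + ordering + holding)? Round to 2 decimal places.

£496,667.13

H₁ = 18%×£76 = £13.6800;  H₂ = 18%×£75.77 = £13.6386
EOQ₁ = √(2×6,500×40/13.6800) = 194.97  (< 630, feasible at tier 1)
EOQ₂ = √(2×6,500×40/13.6386) = 195.26  (< 630 → use Q = 630 at tier-2 price)
TC(tier 1 (EOQ₁), Q≈195.0) = £496,667.13
TC(tier 2, Q≈630.0) = £497,213.86
Minimum at tier 1 (EOQ₁): £496,667.13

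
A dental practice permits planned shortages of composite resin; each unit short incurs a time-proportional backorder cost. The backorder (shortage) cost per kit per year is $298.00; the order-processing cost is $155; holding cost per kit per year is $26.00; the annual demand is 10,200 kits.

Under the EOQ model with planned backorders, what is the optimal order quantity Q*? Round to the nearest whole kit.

364 kits

Basic EOQ = √(2·10,200·155/26) = 348.734
Backorder adjustment √((H+b)/b) = √((26+298)/298) = 1.0427
Q* = 348.734 × 1.0427 ≈ 363.63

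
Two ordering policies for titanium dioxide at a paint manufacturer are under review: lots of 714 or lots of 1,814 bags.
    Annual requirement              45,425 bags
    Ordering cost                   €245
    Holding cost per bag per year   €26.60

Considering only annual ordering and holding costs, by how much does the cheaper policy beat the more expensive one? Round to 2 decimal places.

€5,178.12

TC(Q) = (D/Q)S + (Q/2)H
TC(714) = (45,425/714)×245 + (714/2)×26.6 = €25,083.21
TC(1,814) = (45,425/1,814)×245 + (1,814/2)×26.6 = €30,261.33
Lots of 714 are cheaper by €5,178.12.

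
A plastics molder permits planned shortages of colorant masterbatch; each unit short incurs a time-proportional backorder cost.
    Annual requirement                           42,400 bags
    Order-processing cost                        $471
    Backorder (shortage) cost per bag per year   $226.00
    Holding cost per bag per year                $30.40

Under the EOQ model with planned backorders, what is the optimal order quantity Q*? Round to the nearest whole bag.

Q* = √(2DS/H) · √((H + b)/b)
   = √(2 × 42,400 × 471 / 30.4) · √((30.4 + 226) / 226)
   = 1,146.230 × 1.0651 ≈ 1,220.89

1,221 bags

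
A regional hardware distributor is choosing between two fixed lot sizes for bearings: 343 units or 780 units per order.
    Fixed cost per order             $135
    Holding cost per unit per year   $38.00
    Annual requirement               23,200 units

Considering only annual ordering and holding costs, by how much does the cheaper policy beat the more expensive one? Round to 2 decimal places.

TC(Q) = (D/Q)S + (Q/2)H
TC(343) = (23,200/343)×135 + (343/2)×38 = $15,648.20
TC(780) = (23,200/780)×135 + (780/2)×38 = $18,835.38
|ΔTC| = |$15,648.20 − $18,835.38| = $3,187.19

$3,187.19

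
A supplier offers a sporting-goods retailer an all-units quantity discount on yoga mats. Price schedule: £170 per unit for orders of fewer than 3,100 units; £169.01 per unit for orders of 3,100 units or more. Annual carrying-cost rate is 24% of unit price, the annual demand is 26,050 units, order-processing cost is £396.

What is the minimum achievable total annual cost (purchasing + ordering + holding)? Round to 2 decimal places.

£4,457,513.26

H₁ = 24%×£170 = £40.8000;  H₂ = 24%×£169.01 = £40.5624
EOQ₁ = √(2×26,050×396/40.8000) = 711.11  (< 3,100, feasible at tier 1)
EOQ₂ = √(2×26,050×396/40.5624) = 713.19  (< 3,100 → use Q = 3,100 at tier-2 price)
TC(tier 1 (EOQ₁), Q≈711.1) = £4,457,513.26
TC(tier 2, Q≈3,100.0) = £4,468,909.90
Minimum at tier 1 (EOQ₁): £4,457,513.26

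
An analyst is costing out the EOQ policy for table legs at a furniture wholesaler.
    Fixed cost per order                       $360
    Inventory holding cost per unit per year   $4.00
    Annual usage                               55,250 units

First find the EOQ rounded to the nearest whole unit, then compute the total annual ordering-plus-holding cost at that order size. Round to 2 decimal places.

EOQ = √(2DS/H) = √(2 × 55,250 × 360 / 4)
    = √(9,945,000.00) ≈ 3,153.57 → Q = 3,154 units
Ordering: D/Q × S = 55,250/3,154 × $360 = $6,306.28
Holding:  Q/2 × H = 3,154/2 × $4 = $6,308.00
Total = $6,306.28 + $6,308.00 = $12,614.28

$12,614.28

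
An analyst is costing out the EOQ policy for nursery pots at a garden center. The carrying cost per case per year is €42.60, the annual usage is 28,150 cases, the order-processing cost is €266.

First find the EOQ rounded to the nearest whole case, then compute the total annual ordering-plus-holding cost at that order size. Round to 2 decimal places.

€25,258.05

EOQ = √(2DS/H) = √(2 × 28,150 × 266 / 42.6)
    = √(351,544.60) ≈ 592.91 → Q = 593 cases
Annual ordering cost = (D/Q)·S = (28,150/593) × 266 = €12,627.15
Annual holding cost  = (Q/2)·H = (593/2) × 42.6 = €12,630.90
Total = €12,627.15 + €12,630.90 = €25,258.05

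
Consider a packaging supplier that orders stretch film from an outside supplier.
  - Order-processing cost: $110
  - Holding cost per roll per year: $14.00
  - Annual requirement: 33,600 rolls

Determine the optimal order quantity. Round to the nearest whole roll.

727 rolls

Q* = √(2·D·S / H) = √(2·33,600·110 / 14) = √528,000.0 ≈ 726.64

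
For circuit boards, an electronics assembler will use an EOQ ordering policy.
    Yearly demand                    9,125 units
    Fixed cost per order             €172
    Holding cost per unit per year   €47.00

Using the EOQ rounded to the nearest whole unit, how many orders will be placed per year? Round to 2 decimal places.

Q* = √(2·D·S / H) = √(2·9,125·172 / 47) = √66,787.2 ≈ 258.43 → Q = 258
N = D/Q = 9,125/258 ≈ 35.368 orders/yr

35.37 orders per year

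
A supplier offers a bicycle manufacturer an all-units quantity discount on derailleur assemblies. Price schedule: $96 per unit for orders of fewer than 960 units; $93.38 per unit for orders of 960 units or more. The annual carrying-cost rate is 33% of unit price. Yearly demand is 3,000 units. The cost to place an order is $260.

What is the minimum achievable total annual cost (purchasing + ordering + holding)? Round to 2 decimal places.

$295,029.99

H₁ = 33%×$96 = $31.6800;  H₂ = 33%×$93.38 = $30.8154
EOQ₁ = √(2×3,000×260/31.6800) = 221.91  (< 960, feasible at tier 1)
EOQ₂ = √(2×3,000×260/30.8154) = 225.00  (< 960 → use Q = 960 at tier-2 price)
TC(tier 1 (EOQ₁), Q≈221.9) = $295,029.99
TC(tier 2, Q≈960.0) = $295,743.89
Minimum at tier 1 (EOQ₁): $295,029.99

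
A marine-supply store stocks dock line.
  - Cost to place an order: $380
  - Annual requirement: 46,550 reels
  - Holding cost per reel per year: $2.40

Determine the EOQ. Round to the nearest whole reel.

2DS/H = 2·46,550·380/2.4 = 14,740,833.33
EOQ = √14,740,833.33 ≈ 3,839.38

3,839 reels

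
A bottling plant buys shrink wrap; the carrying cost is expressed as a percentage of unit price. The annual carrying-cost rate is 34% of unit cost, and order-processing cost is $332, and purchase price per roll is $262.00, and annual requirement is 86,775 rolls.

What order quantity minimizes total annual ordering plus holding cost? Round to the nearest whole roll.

804 rolls

Carrying cost H = $262 × 34% = $89.0800/roll/yr
Optimal lot size Q* = (2 × 86,775 × $332 / $89.08)^½ ≈ 804.25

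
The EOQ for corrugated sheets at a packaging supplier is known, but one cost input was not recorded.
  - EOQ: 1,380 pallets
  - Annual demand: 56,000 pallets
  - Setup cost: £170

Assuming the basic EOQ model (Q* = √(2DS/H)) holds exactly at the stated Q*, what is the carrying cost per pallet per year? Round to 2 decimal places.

From Q* = √(2DS/H) ⇒ Q*² = 2DS/H.
H = 2DS / Q² = 2 × 56,000 × 170 / 1,380² = 9.9979

£10.00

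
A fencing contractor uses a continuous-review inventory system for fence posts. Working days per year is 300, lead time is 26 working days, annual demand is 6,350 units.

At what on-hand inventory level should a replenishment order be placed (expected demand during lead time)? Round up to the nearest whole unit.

551 units

Daily demand d = 6,350 / 300 = 21.167 units/day
Demand during lead time = 21.167 × 26 = 550.33
Reorder point = 550.33 → round up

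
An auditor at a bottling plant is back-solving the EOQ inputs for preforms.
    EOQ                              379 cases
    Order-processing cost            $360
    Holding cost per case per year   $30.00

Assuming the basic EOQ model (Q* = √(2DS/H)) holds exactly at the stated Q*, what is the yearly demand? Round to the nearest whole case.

5,985 cases per year

EOQ relation: Q² = 2DS/H, so rearrange for the unknown.
D = Q²H / (2S) = 379² × 30 / (2 × 360) = 5,985.04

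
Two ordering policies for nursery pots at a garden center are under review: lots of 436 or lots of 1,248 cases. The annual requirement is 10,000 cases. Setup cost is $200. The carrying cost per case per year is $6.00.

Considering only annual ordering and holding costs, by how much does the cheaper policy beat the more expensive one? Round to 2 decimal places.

$548.59

For each Q, cost = (D/Q)·S + (Q/2)·H.
TC(436) = (10,000/436)×200 + (436/2)×6 = $5,895.16
TC(1,248) = (10,000/1,248)×200 + (1,248/2)×6 = $5,346.56
|ΔTC| = |$5,895.16 − $5,346.56| = $548.59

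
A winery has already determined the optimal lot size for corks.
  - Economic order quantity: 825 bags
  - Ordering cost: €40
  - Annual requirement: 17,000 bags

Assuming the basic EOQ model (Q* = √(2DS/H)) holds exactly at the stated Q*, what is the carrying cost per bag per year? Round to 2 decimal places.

€2.00

EOQ relation: Q² = 2DS/H, so rearrange for the unknown.
H = 2DS / Q² = 2 × 17,000 × 40 / 825² = 1.9982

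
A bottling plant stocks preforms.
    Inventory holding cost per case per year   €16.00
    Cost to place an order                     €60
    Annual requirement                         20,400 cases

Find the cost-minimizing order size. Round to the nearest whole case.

391 cases

EOQ = √(2DS/H) = √(2 × 20,400 × 60 / 16)
    = √(153,000.00) ≈ 391.15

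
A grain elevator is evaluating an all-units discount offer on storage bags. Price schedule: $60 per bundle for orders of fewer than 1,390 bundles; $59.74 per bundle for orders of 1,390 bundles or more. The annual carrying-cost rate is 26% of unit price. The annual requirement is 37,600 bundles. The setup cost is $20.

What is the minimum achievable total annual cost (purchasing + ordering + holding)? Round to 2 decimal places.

H₁ = 26%×$60 = $15.6000;  H₂ = 26%×$59.74 = $15.5324
EOQ₁ = √(2×37,600×20/15.6000) = 310.50  (< 1,390, feasible at tier 1)
EOQ₂ = √(2×37,600×20/15.5324) = 311.17  (< 1,390 → use Q = 1,390 at tier-2 price)
TC(tier 1 (EOQ₁), Q≈310.5) = $2,260,843.80
TC(tier 2, Q≈1,390.0) = $2,257,560.03
Minimum at tier 2: $2,257,560.03

$2,257,560.03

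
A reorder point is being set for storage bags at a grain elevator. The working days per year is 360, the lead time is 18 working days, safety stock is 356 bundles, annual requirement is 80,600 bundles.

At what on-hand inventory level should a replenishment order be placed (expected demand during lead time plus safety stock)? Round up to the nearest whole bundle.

Daily demand d = 80,600 / 360 = 223.889 bundles/day
Demand during lead time = 223.889 × 18 = 4,030.00
Reorder point = 4,030.00 + 356 = 4,386.00 → round up

4,386 bundles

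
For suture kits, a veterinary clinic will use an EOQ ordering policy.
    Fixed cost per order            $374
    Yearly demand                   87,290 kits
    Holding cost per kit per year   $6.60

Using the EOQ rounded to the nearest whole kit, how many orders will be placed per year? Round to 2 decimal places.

27.76 orders per year

2DS/H = 2·87,290·374/6.6 = 9,892,866.67
EOQ = √9,892,866.67 ≈ 3,145.29 → Q = 3,145
N = D/Q = 87,290/3,145 ≈ 27.755 orders/yr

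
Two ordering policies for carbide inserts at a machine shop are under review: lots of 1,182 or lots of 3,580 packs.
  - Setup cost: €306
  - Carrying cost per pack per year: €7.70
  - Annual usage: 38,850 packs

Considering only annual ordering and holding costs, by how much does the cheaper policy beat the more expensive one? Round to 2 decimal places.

€2,495.38

For each Q, cost = (D/Q)·S + (Q/2)·H.
TC(1,182) = (38,850/1,182)×306 + (1,182/2)×7.7 = €14,608.31
TC(3,580) = (38,850/3,580)×306 + (3,580/2)×7.7 = €17,103.70
Lots of 1,182 are cheaper by €2,495.38.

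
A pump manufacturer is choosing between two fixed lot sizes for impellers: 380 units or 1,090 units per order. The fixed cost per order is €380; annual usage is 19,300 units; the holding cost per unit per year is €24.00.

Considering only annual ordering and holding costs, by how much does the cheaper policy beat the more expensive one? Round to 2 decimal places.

TC(Q) = (D/Q)S + (Q/2)H
TC(380) = (19,300/380)×380 + (380/2)×24 = €23,860.00
TC(1,090) = (19,300/1,090)×380 + (1,090/2)×24 = €19,808.44
|ΔTC| = |€23,860.00 − €19,808.44| = €4,051.56

€4,051.56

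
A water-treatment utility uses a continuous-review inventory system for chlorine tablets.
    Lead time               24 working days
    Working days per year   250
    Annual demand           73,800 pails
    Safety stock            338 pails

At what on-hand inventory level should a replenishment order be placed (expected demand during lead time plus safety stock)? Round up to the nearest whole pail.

Daily demand d = 73,800 / 250 = 295.200 pails/day
Demand during lead time = 295.200 × 24 = 7,084.80
Reorder point = 7,084.80 + 338 = 7,422.80 → round up

7,423 pails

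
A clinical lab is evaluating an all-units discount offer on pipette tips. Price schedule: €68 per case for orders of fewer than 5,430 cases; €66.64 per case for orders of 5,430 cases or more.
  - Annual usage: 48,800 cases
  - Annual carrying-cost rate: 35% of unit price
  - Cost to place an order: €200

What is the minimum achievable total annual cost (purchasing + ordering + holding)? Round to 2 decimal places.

€3,317,154.08

H₁ = 35%×€68 = €23.8000;  H₂ = 35%×€66.64 = €23.3240
EOQ₁ = √(2×48,800×200/23.8000) = 905.63  (< 5,430, feasible at tier 1)
EOQ₂ = √(2×48,800×200/23.3240) = 914.83  (< 5,430 → use Q = 5,430 at tier-2 price)
TC(tier 1 (EOQ₁), Q≈905.6) = €3,339,954.03
TC(tier 2, Q≈5,430.0) = €3,317,154.08
Minimum at tier 2: €3,317,154.08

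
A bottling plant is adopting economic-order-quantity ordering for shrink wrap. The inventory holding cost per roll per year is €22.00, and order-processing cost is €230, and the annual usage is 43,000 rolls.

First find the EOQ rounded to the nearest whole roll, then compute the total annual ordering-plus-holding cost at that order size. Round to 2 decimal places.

€20,860.49

EOQ = √(2DS/H) = √(2 × 43,000 × 230 / 22)
    = √(899,090.91) ≈ 948.20 → Q = 948 rolls
Orders/yr = 43,000/948 = 45.359; ordering cost = 45.359 × €230 = €10,432.49
Average inventory = 948/2 = 474; holding cost = 474 × €22 = €10,428.00
Total = €10,432.49 + €10,428.00 = €20,860.49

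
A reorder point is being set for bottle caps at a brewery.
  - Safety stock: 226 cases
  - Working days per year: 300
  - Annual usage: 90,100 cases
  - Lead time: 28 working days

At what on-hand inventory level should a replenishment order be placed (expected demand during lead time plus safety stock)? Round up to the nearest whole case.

Daily demand d = 90,100 / 300 = 300.333 cases/day
Demand during lead time = 300.333 × 28 = 8,409.33
Reorder point = 8,409.33 + 226 = 8,635.33 → round up

8,636 cases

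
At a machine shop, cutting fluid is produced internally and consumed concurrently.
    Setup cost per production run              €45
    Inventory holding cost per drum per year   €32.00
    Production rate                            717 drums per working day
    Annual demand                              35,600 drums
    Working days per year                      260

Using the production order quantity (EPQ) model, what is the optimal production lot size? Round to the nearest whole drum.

Daily demand d = 35,600/260 = 136.923; p = 717; 1 − d/p = 0.80903
EPQ = √(2DS / (H(1 − d/p)))
    = √(2 × 35,600 × 45 / (32 × 0.80903)) ≈ 351.79

352 drums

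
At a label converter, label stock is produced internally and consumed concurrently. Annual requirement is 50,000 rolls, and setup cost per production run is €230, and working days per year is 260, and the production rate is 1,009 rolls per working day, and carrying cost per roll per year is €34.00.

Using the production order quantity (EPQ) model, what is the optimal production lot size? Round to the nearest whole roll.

914 rolls

Daily demand d = 50,000/260 = 192.308; p = 1009; 1 − d/p = 0.80941
EPQ = √(2DS / (H(1 − d/p)))
    = √(2 × 50,000 × 230 / (34 × 0.80941)) ≈ 914.20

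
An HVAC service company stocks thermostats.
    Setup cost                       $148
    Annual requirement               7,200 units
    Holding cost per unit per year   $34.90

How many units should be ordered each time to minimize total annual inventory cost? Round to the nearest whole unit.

2DS/H = 2·7,200·148/34.9 = 61,065.90
EOQ = √61,065.90 ≈ 247.12

247 units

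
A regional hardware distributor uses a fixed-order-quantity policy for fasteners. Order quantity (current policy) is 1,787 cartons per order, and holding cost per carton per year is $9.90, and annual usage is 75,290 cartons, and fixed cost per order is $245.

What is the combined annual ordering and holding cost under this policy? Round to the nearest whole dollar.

Annual ordering cost = (D/Q)·S = (75,290/1,787) × 245 = $10,322.36
Annual holding cost  = (Q/2)·H = (1,787/2) × 9.9 = $8,845.65
Total = $10,322.36 + $8,845.65 = $19,168.01

$19,168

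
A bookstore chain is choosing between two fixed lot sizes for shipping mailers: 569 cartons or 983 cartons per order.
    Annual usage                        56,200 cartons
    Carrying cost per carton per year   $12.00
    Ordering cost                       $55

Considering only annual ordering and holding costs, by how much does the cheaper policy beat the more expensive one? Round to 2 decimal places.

$196.12

Annual cost at Q: ordering D·S/Q plus holding Q·H/2.
TC(569) = (56,200/569)×55 + (569/2)×12 = $8,846.34
TC(983) = (56,200/983)×55 + (983/2)×12 = $9,042.46
Cheaper: Q = 569.  Difference = $196.12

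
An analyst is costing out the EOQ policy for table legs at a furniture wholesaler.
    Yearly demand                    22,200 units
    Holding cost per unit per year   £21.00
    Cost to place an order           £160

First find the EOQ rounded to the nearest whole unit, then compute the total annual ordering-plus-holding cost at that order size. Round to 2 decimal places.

2DS/H = 2·22,200·160/21 = 338,285.71
EOQ = √338,285.71 ≈ 581.62 → Q = 582 units
Annual ordering cost = (D/Q)·S = (22,200/582) × 160 = £6,103.09
Annual holding cost  = (Q/2)·H = (582/2) × 21 = £6,111.00
Total = £6,103.09 + £6,111.00 = £12,214.09

£12,214.09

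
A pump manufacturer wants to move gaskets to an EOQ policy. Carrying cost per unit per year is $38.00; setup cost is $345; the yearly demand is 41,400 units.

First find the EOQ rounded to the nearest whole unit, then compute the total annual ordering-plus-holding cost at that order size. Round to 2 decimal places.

Q* = √(2·D·S / H) = √(2·41,400·345 / 38) = √751,736.8 ≈ 867.03 → Q = 867 units
Ordering: D/Q × S = 41,400/867 × $345 = $16,474.05
Holding:  Q/2 × H = 867/2 × $38 = $16,473.00
Total = $16,474.05 + $16,473.00 = $32,947.05

$32,947.05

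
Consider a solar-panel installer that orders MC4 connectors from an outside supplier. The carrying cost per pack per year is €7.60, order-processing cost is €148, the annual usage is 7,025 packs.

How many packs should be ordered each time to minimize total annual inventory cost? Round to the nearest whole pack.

523 packs

Optimal lot size Q* = (2 × 7,025 × €148 / €7.6)^½ ≈ 523.07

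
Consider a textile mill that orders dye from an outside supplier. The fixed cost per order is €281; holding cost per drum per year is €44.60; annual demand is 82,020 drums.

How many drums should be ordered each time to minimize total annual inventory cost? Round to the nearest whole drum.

EOQ = √(2DS/H) = √(2 × 82,020 × 281 / 44.6)
    = √(1,033,525.56) ≈ 1,016.62

1,017 drums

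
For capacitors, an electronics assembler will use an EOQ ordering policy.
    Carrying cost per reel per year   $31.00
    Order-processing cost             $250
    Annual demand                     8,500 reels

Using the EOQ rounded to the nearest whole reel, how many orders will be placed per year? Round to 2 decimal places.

Optimal lot size Q* = (2 × 8,500 × $250 / $31)^½ ≈ 370.27 → Q = 370
Orders per year = D/Q = 8,500 / 370 = 22.973

22.97 orders per year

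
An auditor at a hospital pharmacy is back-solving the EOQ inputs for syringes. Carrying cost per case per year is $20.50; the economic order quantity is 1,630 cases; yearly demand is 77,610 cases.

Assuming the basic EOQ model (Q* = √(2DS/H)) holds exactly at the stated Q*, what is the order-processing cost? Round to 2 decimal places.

$350.90

From Q* = √(2DS/H) ⇒ Q*² = 2DS/H.
S = Q²H / (2D) = 1,630² × 20.5 / (2 × 77,610) = 350.8984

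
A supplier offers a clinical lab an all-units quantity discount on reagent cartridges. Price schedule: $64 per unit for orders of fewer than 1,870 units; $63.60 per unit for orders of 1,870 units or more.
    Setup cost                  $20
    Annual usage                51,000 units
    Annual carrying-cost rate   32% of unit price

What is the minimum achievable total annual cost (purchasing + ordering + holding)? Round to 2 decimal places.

$3,263,174.57

H₁ = 32%×$64 = $20.4800;  H₂ = 32%×$63.60 = $20.3520
EOQ₁ = √(2×51,000×20/20.4800) = 315.61  (< 1,870, feasible at tier 1)
EOQ₂ = √(2×51,000×20/20.3520) = 316.60  (< 1,870 → use Q = 1,870 at tier-2 price)
TC(tier 1 (EOQ₁), Q≈315.6) = $3,270,463.68
TC(tier 2, Q≈1,870.0) = $3,263,174.57
Minimum at tier 2: $3,263,174.57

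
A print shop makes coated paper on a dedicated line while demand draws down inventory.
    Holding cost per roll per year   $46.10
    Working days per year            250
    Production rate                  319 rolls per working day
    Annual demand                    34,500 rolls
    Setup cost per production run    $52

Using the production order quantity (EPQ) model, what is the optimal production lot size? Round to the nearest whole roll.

d = 34,500/250 = 138.0000 rolls/day;  effective holding cost H(1 − d/p) = 46.1·(1 − 138.0000/319) = 26.15705
Q* = √(2DS / H_eff) = √(2·34,500·52 / 26.15705) ≈ 370.37

370 rolls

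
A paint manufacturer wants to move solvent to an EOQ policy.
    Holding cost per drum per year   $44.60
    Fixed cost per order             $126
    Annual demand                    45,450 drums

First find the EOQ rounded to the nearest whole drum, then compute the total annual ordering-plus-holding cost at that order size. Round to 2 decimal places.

2DS/H = 2·45,450·126/44.6 = 256,802.69
EOQ = √256,802.69 ≈ 506.76 → Q = 507 drums
Orders/yr = 45,450/507 = 89.645; ordering cost = 89.645 × $126 = $11,295.27
Average inventory = 507/2 = 253.5; holding cost = 253.5 × $44.6 = $11,306.10
Total = $11,295.27 + $11,306.10 = $22,601.37

$22,601.37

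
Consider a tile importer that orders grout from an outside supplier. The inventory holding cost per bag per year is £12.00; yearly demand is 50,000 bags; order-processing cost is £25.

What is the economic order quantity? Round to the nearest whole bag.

Optimal lot size Q* = (2 × 50,000 × £25 / £12)^½ ≈ 456.44

456 bags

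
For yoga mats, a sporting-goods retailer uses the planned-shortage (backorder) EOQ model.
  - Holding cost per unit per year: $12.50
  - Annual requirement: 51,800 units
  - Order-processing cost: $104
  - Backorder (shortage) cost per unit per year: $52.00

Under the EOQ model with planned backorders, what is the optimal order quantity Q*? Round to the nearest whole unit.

1,034 units

Basic EOQ = √(2·51,800·104/12.5) = 928.414
Backorder adjustment √((H+b)/b) = √((12.5+52)/52) = 1.1137
Q* = 928.414 × 1.1137 ≈ 1,034.00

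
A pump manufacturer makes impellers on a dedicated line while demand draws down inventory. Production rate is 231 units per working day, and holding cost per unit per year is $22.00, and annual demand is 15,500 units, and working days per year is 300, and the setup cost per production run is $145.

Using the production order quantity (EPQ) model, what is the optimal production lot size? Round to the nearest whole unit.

513 units

d = 15,500/300 = 51.6667 units/day;  effective holding cost H(1 − d/p) = 22·(1 − 51.6667/231) = 17.07937
Q* = √(2DS / H_eff) = √(2·15,500·145 / 17.07937) ≈ 513.01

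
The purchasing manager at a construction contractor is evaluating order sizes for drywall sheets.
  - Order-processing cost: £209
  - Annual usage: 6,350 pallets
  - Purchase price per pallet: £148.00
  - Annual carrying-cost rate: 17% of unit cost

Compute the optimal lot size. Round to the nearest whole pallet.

325 pallets

Holding cost per pallet per year: H = 17% × £148 = £25.1600
EOQ = √(2DS/H) = √(2 × 6,350 × 209 / 25.16)
    = √(105,496.82) ≈ 324.80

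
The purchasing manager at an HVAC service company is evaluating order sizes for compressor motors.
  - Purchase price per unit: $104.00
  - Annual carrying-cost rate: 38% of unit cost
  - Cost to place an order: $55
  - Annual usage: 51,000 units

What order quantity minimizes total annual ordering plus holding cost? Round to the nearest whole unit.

Holding cost per unit per year: H = 38% × $104 = $39.5200
Q* = √(2·D·S / H) = √(2·51,000·55 / 39.52) = √141,953.4 ≈ 376.77

377 units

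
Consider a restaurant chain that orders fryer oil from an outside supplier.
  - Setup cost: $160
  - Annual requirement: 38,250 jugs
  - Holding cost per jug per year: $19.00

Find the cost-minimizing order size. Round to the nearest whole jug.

803 jugs

2DS/H = 2·38,250·160/19 = 644,210.53
EOQ = √644,210.53 ≈ 802.63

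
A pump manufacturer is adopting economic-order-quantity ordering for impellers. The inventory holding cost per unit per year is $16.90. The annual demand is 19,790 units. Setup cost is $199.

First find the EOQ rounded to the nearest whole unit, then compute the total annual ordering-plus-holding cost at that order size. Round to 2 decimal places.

2DS/H = 2·19,790·199/16.9 = 466,060.36
EOQ = √466,060.36 ≈ 682.69 → Q = 683 units
Orders/yr = 19,790/683 = 28.975; ordering cost = 28.975 × $199 = $5,766.05
Average inventory = 683/2 = 341.5; holding cost = 341.5 × $16.9 = $5,771.35
Total = $5,766.05 + $5,771.35 = $11,537.40

$11,537.40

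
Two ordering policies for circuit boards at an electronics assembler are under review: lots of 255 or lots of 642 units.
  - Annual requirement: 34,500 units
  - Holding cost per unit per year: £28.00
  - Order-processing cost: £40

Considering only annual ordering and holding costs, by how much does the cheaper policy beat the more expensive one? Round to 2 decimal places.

TC(Q) = (D/Q)S + (Q/2)H
TC(255) = (34,500/255)×40 + (255/2)×28 = £8,981.76
TC(642) = (34,500/642)×40 + (642/2)×28 = £11,137.53
Cheaper: Q = 255.  Difference = £2,155.77

£2,155.77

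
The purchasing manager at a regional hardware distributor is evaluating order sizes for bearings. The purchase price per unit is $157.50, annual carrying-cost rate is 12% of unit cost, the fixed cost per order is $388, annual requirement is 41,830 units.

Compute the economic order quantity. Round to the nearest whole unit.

1,311 units

Holding cost per unit per year: H = 12% × $157.5 = $18.9000
2DS/H = 2·41,830·388/18.9 = 1,717,464.55
EOQ = √1,717,464.55 ≈ 1,310.52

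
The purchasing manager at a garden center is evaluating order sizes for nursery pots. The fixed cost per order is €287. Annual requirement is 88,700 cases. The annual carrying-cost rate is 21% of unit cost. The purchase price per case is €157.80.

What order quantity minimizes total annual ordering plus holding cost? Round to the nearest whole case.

Holding cost per case per year: H = 21% × €157.8 = €33.1380
2DS/H = 2·88,700·287/33.138 = 1,536,417.41
EOQ = √1,536,417.41 ≈ 1,239.52

1,240 cases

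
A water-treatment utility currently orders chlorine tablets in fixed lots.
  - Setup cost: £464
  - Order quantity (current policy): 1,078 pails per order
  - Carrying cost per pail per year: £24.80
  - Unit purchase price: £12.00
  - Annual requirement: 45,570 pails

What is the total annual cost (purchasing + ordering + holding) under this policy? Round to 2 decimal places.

Ordering: D/Q × S = 45,570/1,078 × £464 = £19,614.55
Holding:  Q/2 × H = 1,078/2 × £24.8 = £13,367.20
Purchase cost = D·C = 45,570 × 12 = £546,840.00
Total = £19,614.55 + £13,367.20 + £546,840.00 = £579,821.75

£579,821.75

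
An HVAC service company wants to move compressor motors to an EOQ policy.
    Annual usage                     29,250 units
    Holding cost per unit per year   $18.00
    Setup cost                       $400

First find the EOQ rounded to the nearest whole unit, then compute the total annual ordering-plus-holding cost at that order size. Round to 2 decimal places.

Q* = √(2·D·S / H) = √(2·29,250·400 / 18) = √1,300,000.0 ≈ 1,140.18 → Q = 1,140 units
Orders/yr = 29,250/1,140 = 25.658; ordering cost = 25.658 × $400 = $10,263.16
Average inventory = 1,140/2 = 570; holding cost = 570 × $18 = $10,260.00
Total = $10,263.16 + $10,260.00 = $20,523.16

$20,523.16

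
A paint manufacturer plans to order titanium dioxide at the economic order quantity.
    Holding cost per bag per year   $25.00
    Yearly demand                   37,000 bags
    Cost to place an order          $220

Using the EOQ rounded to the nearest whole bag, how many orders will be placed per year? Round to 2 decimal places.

45.85 orders per year

EOQ = √(2DS/H) = √(2 × 37,000 × 220 / 25)
    = √(651,200.00) ≈ 806.97 → Q = 807
Orders per year = D/Q = 37,000 / 807 = 45.849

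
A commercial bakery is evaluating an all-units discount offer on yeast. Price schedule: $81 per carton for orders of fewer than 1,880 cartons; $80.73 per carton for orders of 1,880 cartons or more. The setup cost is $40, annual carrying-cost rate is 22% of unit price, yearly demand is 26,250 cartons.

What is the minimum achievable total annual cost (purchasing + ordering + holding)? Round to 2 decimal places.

H₁ = 22%×$81 = $17.8200;  H₂ = 22%×$80.73 = $17.7606
EOQ₁ = √(2×26,250×40/17.8200) = 343.29  (< 1,880, feasible at tier 1)
EOQ₂ = √(2×26,250×40/17.7606) = 343.86  (< 1,880 → use Q = 1,880 at tier-2 price)
TC(tier 1 (EOQ₁), Q≈343.3) = $2,132,367.35
TC(tier 2, Q≈1,880.0) = $2,136,415.97
Minimum at tier 1 (EOQ₁): $2,132,367.35

$2,132,367.35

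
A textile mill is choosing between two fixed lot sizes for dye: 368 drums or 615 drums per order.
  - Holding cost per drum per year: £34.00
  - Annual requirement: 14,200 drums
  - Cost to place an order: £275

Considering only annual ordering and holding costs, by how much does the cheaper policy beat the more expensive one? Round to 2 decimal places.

£62.82

For each Q, cost = (D/Q)·S + (Q/2)·H.
TC(368) = (14,200/368)×275 + (368/2)×34 = £16,867.41
TC(615) = (14,200/615)×275 + (615/2)×34 = £16,804.59
Cheaper: Q = 615.  Difference = £62.82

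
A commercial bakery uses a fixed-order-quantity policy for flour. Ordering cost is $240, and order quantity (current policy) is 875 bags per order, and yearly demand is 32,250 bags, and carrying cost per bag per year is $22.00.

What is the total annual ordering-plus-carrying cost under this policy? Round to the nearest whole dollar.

Orders/yr = 32,250/875 = 36.857; ordering cost = 36.857 × $240 = $8,845.71
Average inventory = 875/2 = 437.5; holding cost = 437.5 × $22 = $9,625.00
Total = $8,845.71 + $9,625.00 = $18,470.71

$18,471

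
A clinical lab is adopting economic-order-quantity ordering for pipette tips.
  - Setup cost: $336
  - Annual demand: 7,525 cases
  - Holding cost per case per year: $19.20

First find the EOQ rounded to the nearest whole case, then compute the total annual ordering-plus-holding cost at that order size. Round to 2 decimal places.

2DS/H = 2·7,525·336/19.2 = 263,375.00
EOQ = √263,375.00 ≈ 513.20 → Q = 513 cases
Orders/yr = 7,525/513 = 14.669; ordering cost = 14.669 × $336 = $4,928.65
Average inventory = 513/2 = 256.5; holding cost = 256.5 × $19.2 = $4,924.80
Total = $4,928.65 + $4,924.80 = $9,853.45

$9,853.45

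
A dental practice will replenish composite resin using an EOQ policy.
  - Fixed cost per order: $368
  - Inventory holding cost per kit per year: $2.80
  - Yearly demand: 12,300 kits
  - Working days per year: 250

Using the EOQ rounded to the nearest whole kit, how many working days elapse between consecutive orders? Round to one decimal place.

36.5 days

Q* = √(2·D·S / H) = √(2·12,300·368 / 2.8) = √3,233,142.9 ≈ 1,798.09 → Q = 1,798 kits
T = Q/D × 250 days = 1,798/12,300 × 250 = 36.545 days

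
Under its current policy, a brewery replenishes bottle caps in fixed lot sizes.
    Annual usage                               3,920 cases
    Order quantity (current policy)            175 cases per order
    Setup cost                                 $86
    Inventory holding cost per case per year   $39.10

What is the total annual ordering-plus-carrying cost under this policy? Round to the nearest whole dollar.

$5,348

Orders/yr = 3,920/175 = 22.400; ordering cost = 22.400 × $86 = $1,926.40
Average inventory = 175/2 = 87.5; holding cost = 87.5 × $39.1 = $3,421.25
Total = $1,926.40 + $3,421.25 = $5,347.65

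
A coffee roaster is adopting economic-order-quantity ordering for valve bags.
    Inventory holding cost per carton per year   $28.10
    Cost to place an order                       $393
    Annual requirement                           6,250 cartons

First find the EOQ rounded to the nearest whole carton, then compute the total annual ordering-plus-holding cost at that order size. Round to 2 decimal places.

2DS/H = 2·6,250·393/28.1 = 174,822.06
EOQ = √174,822.06 ≈ 418.12 → Q = 418 cartons
Ordering: D/Q × S = 6,250/418 × $393 = $5,876.20
Holding:  Q/2 × H = 418/2 × $28.1 = $5,872.90
Total = $5,876.20 + $5,872.90 = $11,749.10

$11,749.10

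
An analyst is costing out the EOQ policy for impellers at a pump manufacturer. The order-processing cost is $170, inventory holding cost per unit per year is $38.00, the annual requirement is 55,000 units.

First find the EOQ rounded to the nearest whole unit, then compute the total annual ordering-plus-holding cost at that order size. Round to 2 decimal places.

$26,657.09

EOQ = √(2DS/H) = √(2 × 55,000 × 170 / 38)
    = √(492,105.26) ≈ 701.50 → Q = 702 units
Annual ordering cost = (D/Q)·S = (55,000/702) × 170 = $13,319.09
Annual holding cost  = (Q/2)·H = (702/2) × 38 = $13,338.00
Total = $13,319.09 + $13,338.00 = $26,657.09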